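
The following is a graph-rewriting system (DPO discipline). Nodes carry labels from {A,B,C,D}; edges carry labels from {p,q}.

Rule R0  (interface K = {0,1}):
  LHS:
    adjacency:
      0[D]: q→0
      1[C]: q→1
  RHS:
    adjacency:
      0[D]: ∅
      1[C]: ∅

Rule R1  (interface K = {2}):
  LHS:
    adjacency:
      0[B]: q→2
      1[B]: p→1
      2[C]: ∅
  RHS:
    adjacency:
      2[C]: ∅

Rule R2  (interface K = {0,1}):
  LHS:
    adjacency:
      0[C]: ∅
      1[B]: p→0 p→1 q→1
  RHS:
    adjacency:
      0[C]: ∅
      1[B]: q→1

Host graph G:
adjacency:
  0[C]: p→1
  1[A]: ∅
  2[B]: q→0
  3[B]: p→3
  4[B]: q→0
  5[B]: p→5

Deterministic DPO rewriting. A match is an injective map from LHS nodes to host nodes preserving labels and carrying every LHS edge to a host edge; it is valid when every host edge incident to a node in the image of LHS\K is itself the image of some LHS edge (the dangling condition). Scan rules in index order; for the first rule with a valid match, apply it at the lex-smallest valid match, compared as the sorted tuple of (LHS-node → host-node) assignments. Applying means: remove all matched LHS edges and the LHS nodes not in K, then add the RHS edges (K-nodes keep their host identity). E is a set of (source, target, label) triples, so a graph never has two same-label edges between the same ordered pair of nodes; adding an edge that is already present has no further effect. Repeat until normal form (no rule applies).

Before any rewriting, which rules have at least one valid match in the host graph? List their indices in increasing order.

Answer: [R1]

Derivation:
R0: no valid match — LHS pattern not found
R1: 4 valid matches — {0↦2, 1↦3, 2↦0}, {0↦2, 1↦5, 2↦0}, {0↦4, 1↦3, 2↦0} (+1 more)
R2: no valid match — LHS pattern not found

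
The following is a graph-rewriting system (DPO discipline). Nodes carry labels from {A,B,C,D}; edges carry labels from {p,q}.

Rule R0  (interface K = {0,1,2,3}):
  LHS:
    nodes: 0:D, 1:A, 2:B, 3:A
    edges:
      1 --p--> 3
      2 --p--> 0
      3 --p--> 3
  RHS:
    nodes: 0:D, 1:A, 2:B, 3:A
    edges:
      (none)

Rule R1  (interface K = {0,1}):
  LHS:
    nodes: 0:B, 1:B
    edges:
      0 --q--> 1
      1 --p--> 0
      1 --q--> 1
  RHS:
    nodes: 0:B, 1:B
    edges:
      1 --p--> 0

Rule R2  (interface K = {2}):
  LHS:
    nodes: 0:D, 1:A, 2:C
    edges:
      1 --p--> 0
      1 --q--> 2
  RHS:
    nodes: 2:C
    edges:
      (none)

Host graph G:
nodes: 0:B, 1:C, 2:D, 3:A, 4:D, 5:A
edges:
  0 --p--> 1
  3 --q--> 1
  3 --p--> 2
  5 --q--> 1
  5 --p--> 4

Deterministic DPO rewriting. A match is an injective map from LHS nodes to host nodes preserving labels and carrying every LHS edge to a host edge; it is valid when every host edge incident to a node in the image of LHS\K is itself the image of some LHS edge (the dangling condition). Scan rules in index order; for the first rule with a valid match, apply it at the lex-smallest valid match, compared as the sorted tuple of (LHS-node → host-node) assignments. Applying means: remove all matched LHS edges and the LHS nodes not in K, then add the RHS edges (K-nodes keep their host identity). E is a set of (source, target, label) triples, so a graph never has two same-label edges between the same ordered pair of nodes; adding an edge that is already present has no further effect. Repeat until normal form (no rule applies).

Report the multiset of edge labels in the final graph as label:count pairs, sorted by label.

Answer: p:1

Derivation:
initial: |V|=6 |E|=5  E = 0-p->1 3-q->1 3-p->2 5-q->1 5-p->4
step 1: apply R2 at {0↦2, 1↦3, 2↦1}  → |V|=4 |E|=3  E = 0-p->1 5-q->1 5-p->4
step 2: apply R2 at {0↦4, 1↦5, 2↦1}  → |V|=2 |E|=1  E = 0-p->1
normal form: no rule applies after step 2
NF edges: [(0, 1, 'p')]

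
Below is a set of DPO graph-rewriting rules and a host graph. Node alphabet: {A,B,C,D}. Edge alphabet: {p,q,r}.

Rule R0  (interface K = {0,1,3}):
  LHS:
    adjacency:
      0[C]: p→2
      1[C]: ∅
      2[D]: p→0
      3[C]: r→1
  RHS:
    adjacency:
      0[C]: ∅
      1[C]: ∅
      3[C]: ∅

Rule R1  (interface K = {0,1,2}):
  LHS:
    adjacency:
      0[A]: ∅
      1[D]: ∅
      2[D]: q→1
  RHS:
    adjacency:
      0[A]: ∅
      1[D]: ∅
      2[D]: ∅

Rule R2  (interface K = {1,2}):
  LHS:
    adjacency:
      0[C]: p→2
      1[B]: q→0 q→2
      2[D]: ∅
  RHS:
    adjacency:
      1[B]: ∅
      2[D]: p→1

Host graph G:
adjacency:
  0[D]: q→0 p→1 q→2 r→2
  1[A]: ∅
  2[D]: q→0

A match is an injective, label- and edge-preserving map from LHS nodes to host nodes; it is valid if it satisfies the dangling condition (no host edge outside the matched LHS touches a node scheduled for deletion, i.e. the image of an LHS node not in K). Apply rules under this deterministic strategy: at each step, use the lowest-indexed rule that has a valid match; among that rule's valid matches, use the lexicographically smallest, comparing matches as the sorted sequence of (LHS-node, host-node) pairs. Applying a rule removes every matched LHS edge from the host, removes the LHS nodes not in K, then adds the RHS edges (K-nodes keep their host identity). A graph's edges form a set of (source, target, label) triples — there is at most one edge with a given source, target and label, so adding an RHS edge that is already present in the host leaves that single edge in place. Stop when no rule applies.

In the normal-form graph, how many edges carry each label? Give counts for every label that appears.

[0] host  ⇒  3 nodes, 5 edges  {0-q->0 0-p->1 0-q->2 0-r->2 2-q->0}
[1] R1 @ {0↦1, 1↦0, 2↦2}  ⇒  3 nodes, 4 edges  {0-q->0 0-p->1 0-q->2 0-r->2}
[2] R1 @ {0↦1, 1↦2, 2↦0}  ⇒  3 nodes, 3 edges  {0-q->0 0-p->1 0-r->2}
halt: no rule applies after step 2
NF edges: [(0, 0, 'q'), (0, 1, 'p'), (0, 2, 'r')]

Answer: p:1 q:1 r:1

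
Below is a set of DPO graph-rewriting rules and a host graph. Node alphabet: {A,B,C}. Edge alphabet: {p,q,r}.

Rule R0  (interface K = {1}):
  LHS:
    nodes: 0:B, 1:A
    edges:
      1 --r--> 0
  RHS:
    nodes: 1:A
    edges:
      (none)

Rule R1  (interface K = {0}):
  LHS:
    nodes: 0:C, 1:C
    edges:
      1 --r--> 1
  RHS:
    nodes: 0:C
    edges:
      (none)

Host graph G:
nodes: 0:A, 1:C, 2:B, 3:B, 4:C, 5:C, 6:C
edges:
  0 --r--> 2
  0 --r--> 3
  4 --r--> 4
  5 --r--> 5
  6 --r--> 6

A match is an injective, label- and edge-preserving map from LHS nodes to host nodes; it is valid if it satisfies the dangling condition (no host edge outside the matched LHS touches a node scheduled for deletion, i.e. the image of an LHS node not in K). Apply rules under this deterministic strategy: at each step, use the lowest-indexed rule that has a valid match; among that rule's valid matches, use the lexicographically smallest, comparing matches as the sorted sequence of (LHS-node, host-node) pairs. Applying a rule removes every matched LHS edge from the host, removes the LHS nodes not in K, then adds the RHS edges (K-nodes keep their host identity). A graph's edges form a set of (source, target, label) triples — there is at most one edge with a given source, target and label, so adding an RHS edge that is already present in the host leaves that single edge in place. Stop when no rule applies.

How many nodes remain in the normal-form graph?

Answer: 2

Rewrite trace:
[0] host  ⇒  7 nodes, 5 edges  {0-r->2 0-r->3 4-r->4 5-r->5 6-r->6}
[1] R0 @ {0↦2, 1↦0}  ⇒  6 nodes, 4 edges  {0-r->3 4-r->4 5-r->5 6-r->6}
[2] R0 @ {0↦3, 1↦0}  ⇒  5 nodes, 3 edges  {4-r->4 5-r->5 6-r->6}
[3] R1 @ {0↦1, 1↦4}  ⇒  4 nodes, 2 edges  {5-r->5 6-r->6}
[4] R1 @ {0↦1, 1↦5}  ⇒  3 nodes, 1 edges  {6-r->6}
[5] R1 @ {0↦1, 1↦6}  ⇒  2 nodes, 0 edges  {∅}
final graph: no rule applies after step 5
NF nodes: {0:A, 1:C}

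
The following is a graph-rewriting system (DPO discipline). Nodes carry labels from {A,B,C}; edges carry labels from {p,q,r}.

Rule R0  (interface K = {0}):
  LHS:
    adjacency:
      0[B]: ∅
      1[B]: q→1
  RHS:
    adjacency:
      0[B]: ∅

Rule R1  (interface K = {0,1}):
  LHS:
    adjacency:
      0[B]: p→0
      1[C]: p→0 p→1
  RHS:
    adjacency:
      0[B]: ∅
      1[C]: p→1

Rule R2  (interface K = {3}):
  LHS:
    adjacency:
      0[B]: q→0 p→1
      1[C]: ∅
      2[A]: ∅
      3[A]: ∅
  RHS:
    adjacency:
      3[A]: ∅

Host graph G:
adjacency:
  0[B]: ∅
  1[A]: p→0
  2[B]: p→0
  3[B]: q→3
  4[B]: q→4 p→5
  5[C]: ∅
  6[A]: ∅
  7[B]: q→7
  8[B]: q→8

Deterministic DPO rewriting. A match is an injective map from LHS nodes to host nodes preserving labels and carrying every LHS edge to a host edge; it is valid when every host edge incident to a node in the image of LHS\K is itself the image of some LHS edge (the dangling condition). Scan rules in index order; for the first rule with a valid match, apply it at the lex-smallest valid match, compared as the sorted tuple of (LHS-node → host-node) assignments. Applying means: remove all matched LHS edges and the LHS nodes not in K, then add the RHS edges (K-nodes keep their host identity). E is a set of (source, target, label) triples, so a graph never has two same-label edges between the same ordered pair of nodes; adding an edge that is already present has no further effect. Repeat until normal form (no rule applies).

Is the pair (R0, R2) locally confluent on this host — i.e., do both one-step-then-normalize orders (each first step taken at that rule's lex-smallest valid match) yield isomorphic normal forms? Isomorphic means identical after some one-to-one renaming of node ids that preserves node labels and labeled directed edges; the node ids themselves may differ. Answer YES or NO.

Answer: YES

Derivation:
branch R0-first: apply at {0↦0, 1↦3} → |E|=6, then 3 more step(s) → NF |V|=3 |E|=2 V={0:B, 1:A, 2:B} E=1-p->0 2-p->0
branch R2-first: apply at {0↦4, 1↦5, 2↦6, 3↦1} → |E|=5, then 3 more step(s) → NF |V|=3 |E|=2 V={0:B, 1:A, 2:B} E=1-p->0 2-p->0
graphs isomorphic (equal up to label-preserving node renaming)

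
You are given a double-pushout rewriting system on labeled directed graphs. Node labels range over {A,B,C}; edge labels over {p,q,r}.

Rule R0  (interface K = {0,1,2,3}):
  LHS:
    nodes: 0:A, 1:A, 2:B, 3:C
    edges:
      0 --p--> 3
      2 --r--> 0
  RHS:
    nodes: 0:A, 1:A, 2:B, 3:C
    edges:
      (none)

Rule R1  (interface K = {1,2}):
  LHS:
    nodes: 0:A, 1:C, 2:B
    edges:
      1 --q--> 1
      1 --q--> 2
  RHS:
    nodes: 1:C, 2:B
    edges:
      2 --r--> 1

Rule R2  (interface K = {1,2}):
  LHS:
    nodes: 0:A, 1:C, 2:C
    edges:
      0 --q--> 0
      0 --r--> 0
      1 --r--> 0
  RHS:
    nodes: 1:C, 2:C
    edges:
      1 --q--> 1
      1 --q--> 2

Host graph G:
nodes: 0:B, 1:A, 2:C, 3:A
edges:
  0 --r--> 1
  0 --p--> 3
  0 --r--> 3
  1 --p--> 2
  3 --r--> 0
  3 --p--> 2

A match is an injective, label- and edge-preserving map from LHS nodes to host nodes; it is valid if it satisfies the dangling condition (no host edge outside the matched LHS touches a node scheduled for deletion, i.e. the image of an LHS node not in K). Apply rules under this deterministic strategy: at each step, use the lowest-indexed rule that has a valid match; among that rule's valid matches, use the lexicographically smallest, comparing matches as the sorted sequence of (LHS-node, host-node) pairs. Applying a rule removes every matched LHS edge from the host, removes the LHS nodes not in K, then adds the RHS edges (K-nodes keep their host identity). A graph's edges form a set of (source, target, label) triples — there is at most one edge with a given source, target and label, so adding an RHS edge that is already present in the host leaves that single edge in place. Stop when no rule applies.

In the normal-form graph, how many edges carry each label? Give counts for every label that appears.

Answer: p:1 r:1

Steps:
start.  V:4 E:6  edges: 0-r->1 0-p->3 0-r->3 1-p->2 3-r->0 3-p->2
1. fire R0 via {0↦1, 1↦3, 2↦0, 3↦2}  →  V:4 E:4  edges: 0-p->3 0-r->3 3-r->0 3-p->2
2. fire R0 via {0↦3, 1↦1, 2↦0, 3↦2}  →  V:4 E:2  edges: 0-p->3 3-r->0
halt: no rule applies after step 2
NF edges: [(0, 3, 'p'), (3, 0, 'r')]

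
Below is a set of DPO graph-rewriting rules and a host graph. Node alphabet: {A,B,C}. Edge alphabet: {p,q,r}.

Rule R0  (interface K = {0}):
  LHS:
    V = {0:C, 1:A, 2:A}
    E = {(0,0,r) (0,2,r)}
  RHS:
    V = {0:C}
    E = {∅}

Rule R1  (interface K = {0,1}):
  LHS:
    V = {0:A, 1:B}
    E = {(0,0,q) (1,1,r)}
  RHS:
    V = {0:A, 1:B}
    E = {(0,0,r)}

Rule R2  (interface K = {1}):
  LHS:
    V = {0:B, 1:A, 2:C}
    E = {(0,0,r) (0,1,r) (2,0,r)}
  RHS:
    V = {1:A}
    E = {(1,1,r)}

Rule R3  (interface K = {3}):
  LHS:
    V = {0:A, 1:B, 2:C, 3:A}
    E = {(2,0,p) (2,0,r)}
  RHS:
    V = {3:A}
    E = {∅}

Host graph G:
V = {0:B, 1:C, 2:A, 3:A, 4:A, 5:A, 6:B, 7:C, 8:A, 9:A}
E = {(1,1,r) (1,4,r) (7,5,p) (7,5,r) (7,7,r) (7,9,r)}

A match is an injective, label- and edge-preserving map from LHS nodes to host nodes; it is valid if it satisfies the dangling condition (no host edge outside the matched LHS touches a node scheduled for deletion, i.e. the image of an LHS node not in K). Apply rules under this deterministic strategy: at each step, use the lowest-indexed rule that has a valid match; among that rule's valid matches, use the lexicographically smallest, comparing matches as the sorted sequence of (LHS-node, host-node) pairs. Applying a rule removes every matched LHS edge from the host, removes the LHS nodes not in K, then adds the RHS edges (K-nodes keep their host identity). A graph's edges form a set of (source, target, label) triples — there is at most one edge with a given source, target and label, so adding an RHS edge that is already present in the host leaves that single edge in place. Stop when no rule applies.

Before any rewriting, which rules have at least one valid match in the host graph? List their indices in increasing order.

R0: 6 valid matches — {0↦1, 1↦2, 2↦4}, {0↦1, 1↦3, 2↦4}, {0↦1, 1↦8, 2↦4} (+3 more)
R1: no valid match — LHS pattern not found
R2: no valid match — LHS pattern not found
R3: no valid match — 10 raw matches, all fail dangling condition

Answer: [R0]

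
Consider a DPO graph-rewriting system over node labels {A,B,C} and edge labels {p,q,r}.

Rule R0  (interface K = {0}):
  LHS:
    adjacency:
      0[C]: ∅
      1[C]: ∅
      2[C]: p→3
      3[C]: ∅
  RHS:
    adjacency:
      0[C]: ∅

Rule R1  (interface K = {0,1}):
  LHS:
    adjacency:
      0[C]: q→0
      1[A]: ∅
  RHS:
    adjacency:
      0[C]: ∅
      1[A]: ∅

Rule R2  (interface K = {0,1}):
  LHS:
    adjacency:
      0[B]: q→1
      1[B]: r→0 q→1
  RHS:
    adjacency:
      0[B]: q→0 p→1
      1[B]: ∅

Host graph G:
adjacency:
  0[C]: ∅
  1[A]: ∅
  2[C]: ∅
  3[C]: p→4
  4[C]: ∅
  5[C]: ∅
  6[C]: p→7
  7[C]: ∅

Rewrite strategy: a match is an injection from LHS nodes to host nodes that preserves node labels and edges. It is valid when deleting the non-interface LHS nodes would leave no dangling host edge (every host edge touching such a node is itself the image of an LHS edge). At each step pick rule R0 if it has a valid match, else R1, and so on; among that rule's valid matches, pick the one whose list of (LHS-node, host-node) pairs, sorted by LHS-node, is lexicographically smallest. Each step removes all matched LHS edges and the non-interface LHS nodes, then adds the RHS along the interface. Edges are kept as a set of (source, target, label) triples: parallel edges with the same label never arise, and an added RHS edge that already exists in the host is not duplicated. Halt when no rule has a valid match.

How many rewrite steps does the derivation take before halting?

initial: |V|=8 |E|=2  E = 3-p->4 6-p->7
step 1: apply R0 at {0↦0, 1↦2, 2↦3, 3↦4}  → |V|=5 |E|=1  E = 6-p->7
step 2: apply R0 at {0↦0, 1↦5, 2↦6, 3↦7}  → |V|=2 |E|=0  E = ∅
halt: no rule applies after step 2

Answer: 2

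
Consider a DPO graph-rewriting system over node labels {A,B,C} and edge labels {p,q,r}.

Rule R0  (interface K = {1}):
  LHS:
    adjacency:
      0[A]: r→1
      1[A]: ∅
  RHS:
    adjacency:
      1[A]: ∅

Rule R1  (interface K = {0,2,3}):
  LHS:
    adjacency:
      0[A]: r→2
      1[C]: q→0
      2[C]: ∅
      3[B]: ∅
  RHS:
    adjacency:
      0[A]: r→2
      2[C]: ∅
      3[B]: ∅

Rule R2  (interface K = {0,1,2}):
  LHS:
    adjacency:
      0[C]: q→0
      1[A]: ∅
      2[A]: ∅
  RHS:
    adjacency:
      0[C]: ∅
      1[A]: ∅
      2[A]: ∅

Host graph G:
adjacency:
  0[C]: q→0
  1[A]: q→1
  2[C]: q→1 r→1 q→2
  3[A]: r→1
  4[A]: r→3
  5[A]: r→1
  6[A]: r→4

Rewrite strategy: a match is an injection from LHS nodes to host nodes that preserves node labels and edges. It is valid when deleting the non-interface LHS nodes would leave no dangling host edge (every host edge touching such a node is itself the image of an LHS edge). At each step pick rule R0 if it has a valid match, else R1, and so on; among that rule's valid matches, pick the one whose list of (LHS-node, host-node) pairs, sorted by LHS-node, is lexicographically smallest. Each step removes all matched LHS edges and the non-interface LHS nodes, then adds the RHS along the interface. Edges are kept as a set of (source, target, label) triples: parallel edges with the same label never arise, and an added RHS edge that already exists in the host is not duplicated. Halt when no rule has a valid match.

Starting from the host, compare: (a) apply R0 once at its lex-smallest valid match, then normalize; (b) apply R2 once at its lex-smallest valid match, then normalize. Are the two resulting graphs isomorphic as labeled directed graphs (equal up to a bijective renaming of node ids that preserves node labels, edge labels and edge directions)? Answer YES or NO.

Answer: NO

Derivation:
branch R0-first: apply at {0↦5, 1↦1} → |E|=8, then 3 more step(s) → NF |V|=3 |E|=5 V={0:C, 1:A, 2:C} E=0-q->0 1-q->1 2-q->1 2-r->1 2-q->2
branch R2-first: apply at {0↦0, 1↦1, 2↦3} → |E|=8, then 4 more step(s) → NF |V|=3 |E|=4 V={0:C, 1:A, 2:C} E=1-q->1 2-q->1 2-r->1 2-q->2
graphs not isomorphic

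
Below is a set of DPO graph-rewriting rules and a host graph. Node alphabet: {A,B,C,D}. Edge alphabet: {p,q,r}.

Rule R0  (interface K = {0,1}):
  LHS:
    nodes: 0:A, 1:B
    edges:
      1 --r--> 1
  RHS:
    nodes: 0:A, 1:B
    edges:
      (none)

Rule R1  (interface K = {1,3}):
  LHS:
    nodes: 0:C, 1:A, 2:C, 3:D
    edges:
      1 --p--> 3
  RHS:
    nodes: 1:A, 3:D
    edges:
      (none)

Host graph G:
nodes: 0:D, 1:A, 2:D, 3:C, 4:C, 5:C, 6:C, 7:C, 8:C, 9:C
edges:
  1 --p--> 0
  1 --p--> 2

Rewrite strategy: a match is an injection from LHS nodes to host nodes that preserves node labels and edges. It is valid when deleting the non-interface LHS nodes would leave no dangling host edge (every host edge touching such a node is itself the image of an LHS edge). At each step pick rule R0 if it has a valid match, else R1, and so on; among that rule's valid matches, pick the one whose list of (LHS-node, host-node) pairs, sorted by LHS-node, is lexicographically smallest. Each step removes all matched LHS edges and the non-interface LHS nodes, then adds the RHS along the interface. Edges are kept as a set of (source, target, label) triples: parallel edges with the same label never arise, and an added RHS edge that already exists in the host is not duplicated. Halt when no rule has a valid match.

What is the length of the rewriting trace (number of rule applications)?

[0] host  ⇒  10 nodes, 2 edges  {1-p->0 1-p->2}
[1] R1 @ {0↦3, 1↦1, 2↦4, 3↦0}  ⇒  8 nodes, 1 edges  {1-p->2}
[2] R1 @ {0↦5, 1↦1, 2↦6, 3↦2}  ⇒  6 nodes, 0 edges  {∅}
halt: no rule applies after step 2

Answer: 2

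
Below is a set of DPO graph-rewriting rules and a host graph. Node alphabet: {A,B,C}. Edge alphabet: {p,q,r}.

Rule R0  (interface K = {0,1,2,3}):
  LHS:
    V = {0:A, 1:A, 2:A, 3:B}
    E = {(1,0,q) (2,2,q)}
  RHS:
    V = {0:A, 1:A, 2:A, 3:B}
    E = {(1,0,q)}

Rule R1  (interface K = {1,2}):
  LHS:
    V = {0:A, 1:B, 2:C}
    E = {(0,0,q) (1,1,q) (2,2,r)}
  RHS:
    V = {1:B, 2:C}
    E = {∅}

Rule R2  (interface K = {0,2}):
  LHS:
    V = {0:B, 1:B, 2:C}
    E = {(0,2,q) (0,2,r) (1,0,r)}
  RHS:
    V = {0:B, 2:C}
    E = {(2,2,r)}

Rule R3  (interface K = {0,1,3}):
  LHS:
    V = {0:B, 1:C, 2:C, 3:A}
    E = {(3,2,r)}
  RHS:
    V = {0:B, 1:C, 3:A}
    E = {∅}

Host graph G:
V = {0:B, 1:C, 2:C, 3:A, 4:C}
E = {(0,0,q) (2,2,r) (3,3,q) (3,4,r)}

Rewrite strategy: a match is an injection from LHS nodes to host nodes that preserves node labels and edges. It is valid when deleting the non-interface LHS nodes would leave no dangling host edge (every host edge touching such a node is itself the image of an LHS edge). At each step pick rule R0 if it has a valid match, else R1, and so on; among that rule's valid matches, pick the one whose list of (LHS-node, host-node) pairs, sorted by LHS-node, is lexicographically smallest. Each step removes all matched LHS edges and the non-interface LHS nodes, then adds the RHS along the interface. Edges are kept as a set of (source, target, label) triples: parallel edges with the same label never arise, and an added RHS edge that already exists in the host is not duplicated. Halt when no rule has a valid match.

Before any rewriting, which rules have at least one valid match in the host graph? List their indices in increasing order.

Answer: [R3]

Steps:
R0: no valid match — LHS pattern not found
R1: no valid match — 1 raw match, all fail dangling condition
R2: no valid match — LHS pattern not found
R3: 2 valid matches — {0↦0, 1↦1, 2↦4, 3↦3}, {0↦0, 1↦2, 2↦4, 3↦3}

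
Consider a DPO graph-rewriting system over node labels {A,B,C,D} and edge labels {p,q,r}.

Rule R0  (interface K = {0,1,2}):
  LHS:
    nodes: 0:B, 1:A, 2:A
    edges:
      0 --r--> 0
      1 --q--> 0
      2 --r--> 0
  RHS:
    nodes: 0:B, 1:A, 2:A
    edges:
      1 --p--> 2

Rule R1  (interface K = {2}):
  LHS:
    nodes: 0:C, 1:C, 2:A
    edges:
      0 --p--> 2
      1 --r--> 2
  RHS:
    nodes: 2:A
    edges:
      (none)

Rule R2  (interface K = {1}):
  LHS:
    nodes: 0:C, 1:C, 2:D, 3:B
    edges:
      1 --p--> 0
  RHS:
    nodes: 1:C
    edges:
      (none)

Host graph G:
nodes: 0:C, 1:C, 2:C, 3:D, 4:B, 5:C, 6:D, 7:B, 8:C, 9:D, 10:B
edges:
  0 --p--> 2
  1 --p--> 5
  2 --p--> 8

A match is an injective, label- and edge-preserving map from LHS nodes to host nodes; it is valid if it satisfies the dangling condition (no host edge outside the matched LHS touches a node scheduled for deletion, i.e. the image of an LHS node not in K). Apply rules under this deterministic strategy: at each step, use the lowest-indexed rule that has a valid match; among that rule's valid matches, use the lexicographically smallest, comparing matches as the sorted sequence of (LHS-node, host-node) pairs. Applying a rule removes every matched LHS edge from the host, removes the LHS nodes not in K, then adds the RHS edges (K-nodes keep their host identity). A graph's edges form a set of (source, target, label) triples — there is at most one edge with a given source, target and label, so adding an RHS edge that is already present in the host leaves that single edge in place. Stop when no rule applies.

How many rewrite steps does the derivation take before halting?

Answer: 3

Rewrite trace:
initial: |V|=11 |E|=3  E = 0-p->2 1-p->5 2-p->8
step 1: apply R2 at {0↦5, 1↦1, 2↦3, 3↦4}  → |V|=8 |E|=2  E = 0-p->2 2-p->8
step 2: apply R2 at {0↦8, 1↦2, 2↦6, 3↦7}  → |V|=5 |E|=1  E = 0-p->2
step 3: apply R2 at {0↦2, 1↦0, 2↦9, 3↦10}  → |V|=2 |E|=0  E = ∅
halt: no rule applies after step 3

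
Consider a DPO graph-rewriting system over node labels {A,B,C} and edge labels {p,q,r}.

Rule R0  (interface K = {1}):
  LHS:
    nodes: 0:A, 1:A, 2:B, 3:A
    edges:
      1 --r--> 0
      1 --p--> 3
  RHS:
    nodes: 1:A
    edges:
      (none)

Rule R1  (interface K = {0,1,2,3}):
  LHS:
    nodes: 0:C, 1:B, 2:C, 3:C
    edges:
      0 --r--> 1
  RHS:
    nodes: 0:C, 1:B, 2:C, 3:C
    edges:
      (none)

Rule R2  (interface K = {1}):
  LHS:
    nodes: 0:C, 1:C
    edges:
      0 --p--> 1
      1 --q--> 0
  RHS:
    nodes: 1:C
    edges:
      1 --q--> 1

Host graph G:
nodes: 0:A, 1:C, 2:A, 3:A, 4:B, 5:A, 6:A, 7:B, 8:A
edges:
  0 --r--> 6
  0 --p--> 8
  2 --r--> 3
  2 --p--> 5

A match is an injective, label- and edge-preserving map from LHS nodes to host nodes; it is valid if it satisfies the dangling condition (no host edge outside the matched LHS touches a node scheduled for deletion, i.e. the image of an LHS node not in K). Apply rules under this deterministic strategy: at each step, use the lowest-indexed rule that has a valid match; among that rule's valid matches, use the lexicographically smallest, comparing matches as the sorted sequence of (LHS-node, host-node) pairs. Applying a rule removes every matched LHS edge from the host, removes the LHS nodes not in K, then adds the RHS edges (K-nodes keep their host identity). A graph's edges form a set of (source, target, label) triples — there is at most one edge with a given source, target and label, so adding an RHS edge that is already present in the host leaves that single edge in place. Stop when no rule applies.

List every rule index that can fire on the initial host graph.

R0: 4 valid matches — {0↦3, 1↦2, 2↦4, 3↦5}, {0↦3, 1↦2, 2↦7, 3↦5}, {0↦6, 1↦0, 2↦4, 3↦8} (+1 more)
R1: no valid match — LHS pattern not found
R2: no valid match — LHS pattern not found

Answer: [R0]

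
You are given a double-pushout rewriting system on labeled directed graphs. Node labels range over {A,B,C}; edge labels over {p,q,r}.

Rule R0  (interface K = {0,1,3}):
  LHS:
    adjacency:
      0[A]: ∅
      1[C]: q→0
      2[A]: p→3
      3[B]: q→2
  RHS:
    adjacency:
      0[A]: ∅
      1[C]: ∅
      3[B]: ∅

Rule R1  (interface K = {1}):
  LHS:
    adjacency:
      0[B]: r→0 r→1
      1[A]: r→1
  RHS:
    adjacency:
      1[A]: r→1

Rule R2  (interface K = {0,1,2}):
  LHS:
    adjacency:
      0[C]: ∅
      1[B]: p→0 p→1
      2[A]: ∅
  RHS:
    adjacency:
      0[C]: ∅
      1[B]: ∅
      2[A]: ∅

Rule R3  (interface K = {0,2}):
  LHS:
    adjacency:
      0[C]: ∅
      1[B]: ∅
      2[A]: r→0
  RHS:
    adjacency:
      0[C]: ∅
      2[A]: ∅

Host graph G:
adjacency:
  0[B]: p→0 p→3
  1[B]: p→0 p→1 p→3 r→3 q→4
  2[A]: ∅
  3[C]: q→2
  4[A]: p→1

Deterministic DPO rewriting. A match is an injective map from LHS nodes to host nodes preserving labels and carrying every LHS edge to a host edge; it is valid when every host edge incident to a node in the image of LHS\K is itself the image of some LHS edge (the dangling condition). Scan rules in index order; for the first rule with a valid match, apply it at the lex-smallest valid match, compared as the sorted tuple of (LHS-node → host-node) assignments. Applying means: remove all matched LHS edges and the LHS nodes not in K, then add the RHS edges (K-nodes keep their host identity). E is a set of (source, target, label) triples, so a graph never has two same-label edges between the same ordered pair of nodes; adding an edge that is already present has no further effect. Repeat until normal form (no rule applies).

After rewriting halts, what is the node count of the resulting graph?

Answer: 4

Derivation:
initial: |V|=5 |E|=9  E = 0-p->0 0-p->3 1-p->0 1-p->1 1-p->3 1-r->3 1-q->4 3-q->2 4-p->1
step 1: apply R0 at {0↦2, 1↦3, 2↦4, 3↦1}  → |V|=4 |E|=6  E = 0-p->0 0-p->3 1-p->0 1-p->1 1-p->3 1-r->3
step 2: apply R2 at {0↦3, 1↦0, 2↦2}  → |V|=4 |E|=4  E = 1-p->0 1-p->1 1-p->3 1-r->3
step 3: apply R2 at {0↦3, 1↦1, 2↦2}  → |V|=4 |E|=2  E = 1-p->0 1-r->3
halt: no rule applies after step 3
NF nodes: {0:B, 1:B, 2:A, 3:C}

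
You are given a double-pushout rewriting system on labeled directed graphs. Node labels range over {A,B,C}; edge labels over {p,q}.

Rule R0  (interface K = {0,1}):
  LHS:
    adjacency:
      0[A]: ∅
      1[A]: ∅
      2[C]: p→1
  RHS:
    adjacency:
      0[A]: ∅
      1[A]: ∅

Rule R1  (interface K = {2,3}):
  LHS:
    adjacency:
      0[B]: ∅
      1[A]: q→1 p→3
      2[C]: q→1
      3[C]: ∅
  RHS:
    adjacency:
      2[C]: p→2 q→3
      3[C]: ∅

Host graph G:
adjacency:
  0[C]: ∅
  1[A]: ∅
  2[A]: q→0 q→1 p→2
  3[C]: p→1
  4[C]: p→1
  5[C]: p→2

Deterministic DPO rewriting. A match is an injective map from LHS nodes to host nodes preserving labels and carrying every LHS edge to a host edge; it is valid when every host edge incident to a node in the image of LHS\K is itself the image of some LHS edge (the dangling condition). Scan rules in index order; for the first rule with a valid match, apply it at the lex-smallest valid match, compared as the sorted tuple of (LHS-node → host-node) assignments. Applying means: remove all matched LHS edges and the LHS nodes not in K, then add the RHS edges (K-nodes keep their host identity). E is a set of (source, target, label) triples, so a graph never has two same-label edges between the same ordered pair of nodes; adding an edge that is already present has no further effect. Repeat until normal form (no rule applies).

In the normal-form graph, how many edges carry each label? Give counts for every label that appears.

start.  V:6 E:6  edges: 2-q->0 2-q->1 2-p->2 3-p->1 4-p->1 5-p->2
1. fire R0 via {0↦1, 1↦2, 2↦5}  →  V:5 E:5  edges: 2-q->0 2-q->1 2-p->2 3-p->1 4-p->1
2. fire R0 via {0↦2, 1↦1, 2↦3}  →  V:4 E:4  edges: 2-q->0 2-q->1 2-p->2 4-p->1
3. fire R0 via {0↦2, 1↦1, 2↦4}  →  V:3 E:3  edges: 2-q->0 2-q->1 2-p->2
normal form: no rule applies after step 3
NF edges: [(2, 0, 'q'), (2, 1, 'q'), (2, 2, 'p')]

Answer: p:1 q:2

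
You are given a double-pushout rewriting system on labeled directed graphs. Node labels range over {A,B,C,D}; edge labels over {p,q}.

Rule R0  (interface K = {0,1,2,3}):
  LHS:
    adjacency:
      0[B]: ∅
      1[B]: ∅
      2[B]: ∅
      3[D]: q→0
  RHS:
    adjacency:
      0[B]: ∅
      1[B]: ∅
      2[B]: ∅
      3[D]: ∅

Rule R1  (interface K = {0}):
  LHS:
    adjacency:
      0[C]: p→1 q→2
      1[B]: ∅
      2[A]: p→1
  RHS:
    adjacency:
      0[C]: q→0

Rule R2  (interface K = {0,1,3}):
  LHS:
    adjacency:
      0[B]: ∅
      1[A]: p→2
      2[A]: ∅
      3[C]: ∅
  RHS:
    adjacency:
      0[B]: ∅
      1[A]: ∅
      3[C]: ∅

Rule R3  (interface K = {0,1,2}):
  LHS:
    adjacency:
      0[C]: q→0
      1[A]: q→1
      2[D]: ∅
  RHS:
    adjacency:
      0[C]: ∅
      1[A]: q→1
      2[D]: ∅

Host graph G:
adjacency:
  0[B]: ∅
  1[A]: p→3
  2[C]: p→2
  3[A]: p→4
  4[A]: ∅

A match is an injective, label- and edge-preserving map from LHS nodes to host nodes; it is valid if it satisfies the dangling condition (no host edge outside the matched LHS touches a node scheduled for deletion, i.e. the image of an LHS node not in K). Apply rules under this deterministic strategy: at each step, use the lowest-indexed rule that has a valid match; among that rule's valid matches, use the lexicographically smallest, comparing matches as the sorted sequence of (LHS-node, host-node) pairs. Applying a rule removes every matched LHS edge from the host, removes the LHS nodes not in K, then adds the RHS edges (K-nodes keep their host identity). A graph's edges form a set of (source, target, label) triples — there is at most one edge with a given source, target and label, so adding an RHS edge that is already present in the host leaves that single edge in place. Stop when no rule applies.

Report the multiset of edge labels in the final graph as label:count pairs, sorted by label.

Answer: p:1

Derivation:
initial: |V|=5 |E|=3  E = 1-p->3 2-p->2 3-p->4
step 1: apply R2 at {0↦0, 1↦3, 2↦4, 3↦2}  → |V|=4 |E|=2  E = 1-p->3 2-p->2
step 2: apply R2 at {0↦0, 1↦1, 2↦3, 3↦2}  → |V|=3 |E|=1  E = 2-p->2
halt: no rule applies after step 2
NF edges: [(2, 2, 'p')]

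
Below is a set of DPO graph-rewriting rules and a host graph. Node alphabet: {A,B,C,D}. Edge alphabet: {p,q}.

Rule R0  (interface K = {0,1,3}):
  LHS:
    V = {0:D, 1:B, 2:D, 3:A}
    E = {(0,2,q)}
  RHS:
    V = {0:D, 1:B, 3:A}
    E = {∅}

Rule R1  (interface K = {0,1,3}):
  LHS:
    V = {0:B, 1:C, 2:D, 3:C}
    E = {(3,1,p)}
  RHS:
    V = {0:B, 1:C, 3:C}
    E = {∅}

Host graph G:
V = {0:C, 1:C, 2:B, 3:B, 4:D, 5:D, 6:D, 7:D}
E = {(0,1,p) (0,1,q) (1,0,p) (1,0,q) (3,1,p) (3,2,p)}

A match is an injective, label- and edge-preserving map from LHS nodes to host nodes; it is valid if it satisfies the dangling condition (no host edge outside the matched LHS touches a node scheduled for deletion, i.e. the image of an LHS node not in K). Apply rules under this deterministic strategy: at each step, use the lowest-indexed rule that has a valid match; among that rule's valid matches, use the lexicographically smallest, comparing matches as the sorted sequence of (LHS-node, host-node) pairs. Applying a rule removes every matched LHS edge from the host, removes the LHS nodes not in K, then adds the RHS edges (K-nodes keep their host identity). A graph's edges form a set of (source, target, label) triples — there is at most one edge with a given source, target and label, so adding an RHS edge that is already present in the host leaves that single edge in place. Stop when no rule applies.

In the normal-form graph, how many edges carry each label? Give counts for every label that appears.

Answer: p:2 q:2

Steps:
initial: |V|=8 |E|=6  E = 0-p->1 0-q->1 1-p->0 1-q->0 3-p->1 3-p->2
step 1: apply R1 at {0↦2, 1↦0, 2↦4, 3↦1}  → |V|=7 |E|=5  E = 0-p->1 0-q->1 1-q->0 3-p->1 3-p->2
step 2: apply R1 at {0↦2, 1↦1, 2↦5, 3↦0}  → |V|=6 |E|=4  E = 0-q->1 1-q->0 3-p->1 3-p->2
normal form: no rule applies after step 2
NF edges: [(0, 1, 'q'), (1, 0, 'q'), (3, 1, 'p'), (3, 2, 'p')]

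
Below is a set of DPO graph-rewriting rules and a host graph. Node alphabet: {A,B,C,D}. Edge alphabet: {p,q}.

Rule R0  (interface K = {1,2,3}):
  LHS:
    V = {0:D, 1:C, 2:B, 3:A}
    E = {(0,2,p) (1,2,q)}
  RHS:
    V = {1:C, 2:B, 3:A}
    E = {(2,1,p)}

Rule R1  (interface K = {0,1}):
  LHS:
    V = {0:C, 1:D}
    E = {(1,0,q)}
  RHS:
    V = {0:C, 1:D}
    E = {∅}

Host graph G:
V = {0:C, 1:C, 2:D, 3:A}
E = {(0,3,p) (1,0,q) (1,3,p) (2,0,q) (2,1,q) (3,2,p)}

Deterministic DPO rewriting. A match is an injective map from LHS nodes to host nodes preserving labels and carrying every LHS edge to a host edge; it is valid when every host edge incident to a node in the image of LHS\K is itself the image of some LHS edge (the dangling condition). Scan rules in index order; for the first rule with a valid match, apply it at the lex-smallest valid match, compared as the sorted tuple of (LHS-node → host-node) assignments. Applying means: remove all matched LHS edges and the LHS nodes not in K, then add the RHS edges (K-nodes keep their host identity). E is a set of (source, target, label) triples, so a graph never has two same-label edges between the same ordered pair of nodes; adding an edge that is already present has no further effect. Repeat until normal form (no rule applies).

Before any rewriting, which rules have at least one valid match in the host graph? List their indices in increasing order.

Answer: [R1]

Steps:
R0: no valid match — LHS pattern not found
R1: 2 valid matches — {0↦0, 1↦2}, {0↦1, 1↦2}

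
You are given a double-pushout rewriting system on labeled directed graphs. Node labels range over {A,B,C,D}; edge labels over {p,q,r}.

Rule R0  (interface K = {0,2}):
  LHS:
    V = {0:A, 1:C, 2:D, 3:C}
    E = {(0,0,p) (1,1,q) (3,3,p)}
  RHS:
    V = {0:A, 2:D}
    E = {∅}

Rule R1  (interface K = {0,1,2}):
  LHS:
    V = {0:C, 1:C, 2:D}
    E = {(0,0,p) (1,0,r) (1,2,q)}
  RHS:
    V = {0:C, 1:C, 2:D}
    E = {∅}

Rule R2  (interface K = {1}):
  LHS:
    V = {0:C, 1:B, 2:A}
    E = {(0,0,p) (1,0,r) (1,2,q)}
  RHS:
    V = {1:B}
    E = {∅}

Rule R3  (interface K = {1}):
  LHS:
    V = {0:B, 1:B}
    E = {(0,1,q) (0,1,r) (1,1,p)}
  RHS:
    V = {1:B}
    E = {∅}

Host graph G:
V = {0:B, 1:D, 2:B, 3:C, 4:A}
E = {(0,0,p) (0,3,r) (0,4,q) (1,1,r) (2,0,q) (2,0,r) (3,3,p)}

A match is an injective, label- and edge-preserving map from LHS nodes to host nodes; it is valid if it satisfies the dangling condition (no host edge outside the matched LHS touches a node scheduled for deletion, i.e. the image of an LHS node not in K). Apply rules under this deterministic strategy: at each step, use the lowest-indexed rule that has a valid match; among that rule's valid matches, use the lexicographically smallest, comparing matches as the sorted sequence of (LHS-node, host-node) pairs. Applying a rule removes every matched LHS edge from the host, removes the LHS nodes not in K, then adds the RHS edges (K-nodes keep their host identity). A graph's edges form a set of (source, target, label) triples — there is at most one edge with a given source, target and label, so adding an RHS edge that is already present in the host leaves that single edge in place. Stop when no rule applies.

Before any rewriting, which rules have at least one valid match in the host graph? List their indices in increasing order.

R0: no valid match — LHS pattern not found
R1: no valid match — LHS pattern not found
R2: 1 valid match — {0↦3, 1↦0, 2↦4}
R3: 1 valid match — {0↦2, 1↦0}

Answer: [R2,R3]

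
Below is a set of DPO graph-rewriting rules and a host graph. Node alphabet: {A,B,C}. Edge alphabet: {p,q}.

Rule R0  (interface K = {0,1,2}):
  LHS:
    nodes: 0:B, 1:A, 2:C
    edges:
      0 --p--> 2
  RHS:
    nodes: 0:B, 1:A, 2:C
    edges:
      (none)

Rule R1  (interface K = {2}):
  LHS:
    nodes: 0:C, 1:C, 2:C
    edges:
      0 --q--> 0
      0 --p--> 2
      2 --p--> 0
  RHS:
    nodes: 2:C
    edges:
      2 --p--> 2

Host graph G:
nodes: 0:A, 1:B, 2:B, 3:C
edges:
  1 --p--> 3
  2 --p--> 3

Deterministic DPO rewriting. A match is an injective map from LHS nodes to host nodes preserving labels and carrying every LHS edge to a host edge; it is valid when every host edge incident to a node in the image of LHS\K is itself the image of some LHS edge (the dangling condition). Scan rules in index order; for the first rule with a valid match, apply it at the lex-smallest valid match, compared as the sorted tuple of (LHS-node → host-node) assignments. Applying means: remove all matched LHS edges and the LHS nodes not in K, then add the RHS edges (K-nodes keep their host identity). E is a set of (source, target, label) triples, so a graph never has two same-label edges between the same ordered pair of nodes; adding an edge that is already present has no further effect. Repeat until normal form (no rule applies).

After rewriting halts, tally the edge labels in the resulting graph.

Answer: (no edges)

Derivation:
[0] host  ⇒  4 nodes, 2 edges  {1-p->3 2-p->3}
[1] R0 @ {0↦1, 1↦0, 2↦3}  ⇒  4 nodes, 1 edges  {2-p->3}
[2] R0 @ {0↦2, 1↦0, 2↦3}  ⇒  4 nodes, 0 edges  {∅}
normal form: no rule applies after step 2
NF edges: []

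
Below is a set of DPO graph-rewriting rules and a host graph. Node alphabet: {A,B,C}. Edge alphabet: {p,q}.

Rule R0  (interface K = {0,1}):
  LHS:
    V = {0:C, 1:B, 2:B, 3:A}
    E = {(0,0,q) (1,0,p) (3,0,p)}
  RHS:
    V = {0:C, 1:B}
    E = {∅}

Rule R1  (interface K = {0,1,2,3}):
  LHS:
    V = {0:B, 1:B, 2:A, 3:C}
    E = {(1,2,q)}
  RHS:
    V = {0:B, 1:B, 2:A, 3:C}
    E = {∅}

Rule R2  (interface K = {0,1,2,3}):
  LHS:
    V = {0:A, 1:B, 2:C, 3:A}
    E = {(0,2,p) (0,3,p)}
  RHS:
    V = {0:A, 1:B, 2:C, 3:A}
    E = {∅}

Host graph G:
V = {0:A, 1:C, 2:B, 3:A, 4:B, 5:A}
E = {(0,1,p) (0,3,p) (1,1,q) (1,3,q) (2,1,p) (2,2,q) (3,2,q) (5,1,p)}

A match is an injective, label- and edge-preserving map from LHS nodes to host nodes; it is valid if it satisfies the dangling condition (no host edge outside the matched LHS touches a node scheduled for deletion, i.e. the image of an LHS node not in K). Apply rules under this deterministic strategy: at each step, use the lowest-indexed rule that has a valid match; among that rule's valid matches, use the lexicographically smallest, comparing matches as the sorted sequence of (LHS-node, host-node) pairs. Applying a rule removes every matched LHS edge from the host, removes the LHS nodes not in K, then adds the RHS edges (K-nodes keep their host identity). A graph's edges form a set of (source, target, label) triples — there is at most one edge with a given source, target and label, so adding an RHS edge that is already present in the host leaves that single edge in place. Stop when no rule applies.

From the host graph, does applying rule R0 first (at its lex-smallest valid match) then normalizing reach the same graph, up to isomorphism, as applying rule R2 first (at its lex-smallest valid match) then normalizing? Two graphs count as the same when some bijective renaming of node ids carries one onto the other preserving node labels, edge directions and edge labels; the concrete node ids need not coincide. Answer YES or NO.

Answer: YES

Steps:
branch R0-first: apply at {0↦1, 1↦2, 2↦4, 3↦5} → |E|=5, then 1 more step(s) → NF |V|=4 |E|=3 V={0:A, 1:C, 2:B, 3:A} E=1-q->3 2-q->2 3-q->2
branch R2-first: apply at {0↦0, 1↦2, 2↦1, 3↦3} → |E|=6, then 1 more step(s) → NF |V|=4 |E|=3 V={0:A, 1:C, 2:B, 3:A} E=1-q->3 2-q->2 3-q->2
graphs isomorphic (equal up to label-preserving node renaming)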